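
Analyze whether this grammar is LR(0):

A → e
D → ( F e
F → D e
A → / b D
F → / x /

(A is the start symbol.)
Yes, the grammar is LR(0)

Augment with A' → A and build the canonical LR(0) collection (I0 = CLOSURE({[A' → . A]}), then GOTO on every symbol after a dot until no new states appear). It has 14 states:
  I0: { [A → . / b D], [A → . e], [A' → . A] }  — shift
  I1: { [A → / . b D] }  — shift
  I2: { [A' → A .] }  — accept
  I3: { [A → e .] }  — reduce
  I4: { [A → / b . D], [D → . ( F e] }  — shift
  I5: { [D → ( . F e], [D → . ( F e], [F → . / x /], [F → . D e] }  — shift
  I6: { [A → / b D .] }  — reduce
  I7: { [F → / . x /] }  — shift
  I8: { [F → D . e] }  — shift
  I9: { [D → ( F . e] }  — shift
  I10: { [D → ( F e .] }  — reduce
  I11: { [F → D e .] }  — reduce
  I12: { [F → / x . /] }  — shift
  I13: { [F → / x / .] }  — reduce

Every state is either a pure shift/goto state or contains exactly one complete item and nothing to shift — no conflicts. The grammar is LR(0).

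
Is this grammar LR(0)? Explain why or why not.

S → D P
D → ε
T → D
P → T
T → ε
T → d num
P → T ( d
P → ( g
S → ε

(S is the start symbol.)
No. Reduce-reduce conflict: [D → .] and [S → .]

Augment with S' → S and build the canonical LR(0) collection (I0 = CLOSURE({[S' → . S]}), then GOTO on every symbol after a dot until no new states appear). It has 12 states:
  I0: { [D → .], [S → . D P], [S → .], [S' → . S] }  — 2 reduces
  I1: { [D → .], [P → . ( g], [P → . T ( d], [P → . T], [S → D . P], [T → . D], [T → . d num], [T → .] }  — shift, 2 reduces
  I2: { [S' → S .] }  — accept
  I3: { [P → ( . g] }  — shift
  I4: { [T → D .] }  — reduce
  I5: { [S → D P .] }  — reduce
  I6: { [P → T . ( d], [P → T .] }  — shift, reduce
  I7: { [T → d . num] }  — shift
  I8: { [T → d num .] }  — reduce
  I9: { [P → T ( . d] }  — shift
  I10: { [P → T ( d .] }  — reduce
  I11: { [P → ( g .] }  — reduce

Conflict in state I0:
  Reduce-reduce conflict: [D → .] and [S → .]
So the grammar is NOT LR(0).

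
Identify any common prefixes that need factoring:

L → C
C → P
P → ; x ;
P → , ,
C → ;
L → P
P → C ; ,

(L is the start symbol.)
Left-factoring is needed when two productions for the same non-terminal
share a common prefix on the right-hand side.

Productions for L:
  L → C
  L → P
Productions for C:
  C → P
  C → ;
Productions for P:
  P → ; x ;
  P → , ,
  P → C ; ,

No common prefixes found.

Answer: No, left-factoring is not needed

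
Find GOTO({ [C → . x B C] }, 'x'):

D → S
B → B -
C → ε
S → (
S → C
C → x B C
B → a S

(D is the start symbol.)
GOTO(I, 'x') = CLOSURE({ [A → αX.β] : [A → α.Xβ] ∈ I, X = 'x' })

Items with dot before 'x', with the dot advanced:
  [C → . x B C] → [C → x . B C]
Closure of the advanced items:
  [C → x . B C] has the dot before B: add [B → . B -], [B → . a S]

GOTO = { [B → . B -], [B → . a S], [C → x . B C] }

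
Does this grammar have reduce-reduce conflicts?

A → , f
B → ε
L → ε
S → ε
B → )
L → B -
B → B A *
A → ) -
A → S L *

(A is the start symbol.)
Yes — I4: [B → .] vs [L → .]

A reduce-reduce conflict occurs when an LR(0) state has two complete items [A → α .] and [B → β .] — both call for a reduction, and with no lookahead the parser cannot choose between them.

Augment with A' → A and build the canonical LR(0) collection (I0 = CLOSURE({[A' → . A]}), then GOTO on every symbol after a dot until no new states appear). It has 14 states:
  I0: { [A → . ) -], [A → . , f], [A → . S L *], [A' → . A], [S → .] }  — shift, reduce
  I1: { [A → ) . -] }  — shift
  I2: { [A → , . f] }  — shift
  I3: { [A' → A .] }  — accept
  I4: { [A → S . L *], [B → . )], [B → . B A *], [B → .], [L → . B -], [L → .] }  — shift, 2 reduces
  I5: { [B → ) .] }  — reduce
  I6: { [A → . ) -], [A → . , f], [A → . S L *], [B → B . A *], [L → B . -], [S → .] }  — shift, reduce
  I7: { [A → S L . *] }  — shift
  I8: { [A → S L * .] }  — reduce
  I9: { [L → B - .] }  — reduce
  I10: { [B → B A . *] }  — shift
  I11: { [B → B A * .] }  — reduce
  I12: { [A → , f .] }  — reduce
  I13: { [A → ) - .] }  — reduce

I4 contains complete items [B → .], [L → .] — reduce-reduce conflict.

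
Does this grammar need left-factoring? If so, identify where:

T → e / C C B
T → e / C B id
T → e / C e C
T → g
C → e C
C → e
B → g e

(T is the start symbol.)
Yes, T has productions with common prefix 'e / C'; C has productions with common prefix 'e'

Left-factoring is needed when two productions for the same non-terminal
share a common prefix on the right-hand side.

Productions for T:
  T → e / C C B
  T → e / C B id
  T → e / C e C
  T → g
Productions for C:
  C → e C
  C → e

Found common prefix 'e / C' in productions for T
Found common prefix 'e' in productions for C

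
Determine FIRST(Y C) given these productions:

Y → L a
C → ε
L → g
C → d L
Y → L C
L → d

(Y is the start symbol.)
{ 'd', 'g' }

FIRST sets of the non-terminals involved (from the grammar, by fixed-point iteration):
  FIRST(Y) = { 'd', 'g' }

To compute FIRST(Y C), process the symbols left to right:
Symbol Y is a non-terminal. Add FIRST(Y) \ {ε} = { 'd', 'g' }
Y is not nullable (ε ∉ FIRST(Y)), so stop here.
FIRST(Y C) = { 'd', 'g' }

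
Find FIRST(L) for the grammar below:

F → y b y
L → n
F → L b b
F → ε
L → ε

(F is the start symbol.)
{ 'n', ε }

From L → n:
  - n is a terminal: add 'n' and stop
From L → ε:
  - ε-production, so ε ∈ FIRST(L)

Collecting: FIRST(L) = { 'n', ε }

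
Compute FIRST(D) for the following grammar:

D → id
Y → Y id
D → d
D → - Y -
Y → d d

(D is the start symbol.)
{ '-', 'd', 'id' }

To compute FIRST(D), examine every production with D on the left-hand side, reading each right-hand side left to right until a non-nullable symbol is reached.

From D → id:
  - id is a terminal: add 'id' and stop
From D → d:
  - d is a terminal: add 'd' and stop
From D → - Y -:
  - '-' is a terminal: add '-' and stop

Collecting: FIRST(D) = { '-', 'd', 'id' }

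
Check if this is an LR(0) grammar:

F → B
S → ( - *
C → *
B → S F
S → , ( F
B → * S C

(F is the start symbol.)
Yes, the grammar is LR(0)

A grammar is LR(0) if no state in the canonical LR(0) collection has:
  - both a shift item (dot before a terminal) and a complete item (shift-reduce conflict), or
  - two or more complete items (reduce-reduce conflict; the accept item [F' → F .] counts as a complete item here).

Augment with F' → F and build the canonical LR(0) collection (I0 = CLOSURE({[F' → . F]}), then GOTO on every symbol after a dot until no new states appear). It has 15 states:
  I0: { [B → . * S C], [B → . S F], [F → . B], [F' → . F], [S → . ( - *], [S → . , ( F] }  — shift
  I1: { [S → ( . - *] }  — shift
  I2: { [B → * . S C], [S → . ( - *], [S → . , ( F] }  — shift
  I3: { [S → , . ( F] }  — shift
  I4: { [F → B .] }  — reduce
  I5: { [F' → F .] }  — accept
  I6: { [B → . * S C], [B → . S F], [B → S . F], [F → . B], [S → . ( - *], [S → . , ( F] }  — shift
  I7: { [B → S F .] }  — reduce
  I8: { [B → . * S C], [B → . S F], [F → . B], [S → , ( . F], [S → . ( - *], [S → . , ( F] }  — shift
  I9: { [S → , ( F .] }  — reduce
  I10: { [B → * S . C], [C → . *] }  — shift
  I11: { [C → * .] }  — reduce
  I12: { [B → * S C .] }  — reduce
  I13: { [S → ( - . *] }  — shift
  I14: { [S → ( - * .] }  — reduce

Every state is either a pure shift/goto state or contains exactly one complete item and nothing to shift — no conflicts. The grammar is LR(0).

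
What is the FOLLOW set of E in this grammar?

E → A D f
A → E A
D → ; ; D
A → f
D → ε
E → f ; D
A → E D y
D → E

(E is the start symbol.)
E is the start symbol, so $ ∈ FOLLOW(E).
In A → E A: E is followed by A, add FIRST(A) \ {ε} = { 'f' }
In A → E D y: E is followed by D y, add FIRST(D y) \ {ε} = { ';', 'f', 'y' }
In D → E: E is at the end, add FOLLOW(D)

The FOLLOW sets referred to above (computed the same way, to a fixed point):
  FOLLOW(D) = { $, ';', 'f', 'y' }

Taking the union: FOLLOW(E) = { $, ';', 'f', 'y' }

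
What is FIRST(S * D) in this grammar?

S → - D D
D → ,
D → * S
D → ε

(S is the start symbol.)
{ '-' }

FIRST sets of the non-terminals involved (from the grammar, by fixed-point iteration):
  FIRST(S) = { '-' }

To compute FIRST(S * D), process the symbols left to right:
Symbol S is a non-terminal. Add FIRST(S) \ {ε} = { '-' }
S is not nullable (ε ∉ FIRST(S)), so stop here.
FIRST(S * D) = { '-' }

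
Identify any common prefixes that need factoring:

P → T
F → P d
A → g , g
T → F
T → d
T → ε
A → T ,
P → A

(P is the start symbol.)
No, left-factoring is not needed

Left-factoring is needed when two productions for the same non-terminal
share a common prefix on the right-hand side.

Productions for P:
  P → T
  P → A
Productions for A:
  A → g , g
  A → T ,
Productions for T:
  T → F
  T → d
  T → ε

No common prefixes found.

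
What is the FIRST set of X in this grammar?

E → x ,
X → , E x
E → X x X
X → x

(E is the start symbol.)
{ ',', 'x' }

From X → , E x:
  - ',' is a terminal: add ',' and stop
From X → x:
  - x is a terminal: add 'x' and stop

Collecting: FIRST(X) = { ',', 'x' }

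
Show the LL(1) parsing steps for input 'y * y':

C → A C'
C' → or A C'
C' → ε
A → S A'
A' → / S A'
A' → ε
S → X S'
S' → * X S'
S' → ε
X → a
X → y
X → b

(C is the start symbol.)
Stack is shown with the top on the left.

Stack           Input    Action
-------------------------------
C $             y * y $  output C → A C'
A C' $          y * y $  output A → S A'
S A' C' $       y * y $  output S → X S'
X S' A' C' $    y * y $  output X → y
y S' A' C' $    y * y $  match 'y'
S' A' C' $      * y $    output S' → * X S'
* X S' A' C' $  * y $    match '*'
X S' A' C' $    y $      output X → y
y S' A' C' $    y $      match 'y'
S' A' C' $      $        output S' → ε
A' C' $         $        output A' → ε
C' $            $        output C' → ε
$               $        accept

The string is accepted.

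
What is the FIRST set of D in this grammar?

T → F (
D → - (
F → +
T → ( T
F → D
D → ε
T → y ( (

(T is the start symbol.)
{ '-', ε }

To compute FIRST(D), examine every production with D on the left-hand side, reading each right-hand side left to right until a non-nullable symbol is reached.

From D → - (:
  - '-' is a terminal: add '-' and stop
From D → ε:
  - ε-production, so ε ∈ FIRST(D)

Collecting: FIRST(D) = { '-', ε }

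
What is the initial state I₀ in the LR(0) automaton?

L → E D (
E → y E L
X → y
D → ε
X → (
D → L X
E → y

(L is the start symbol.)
{ [E → . y E L], [E → . y], [L → . E D (], [L' → . L] }

First, augment the grammar with L' → L
I₀ = CLOSURE({ [L' → . L] }):
  [L' → . L] has the dot before L: add [L → . E D (]
  [L → . E D (] has the dot before E: add [E → . y E L], [E → . y]
No further items can be added.

I₀ = { [E → . y E L], [E → . y], [L → . E D (], [L' → . L] }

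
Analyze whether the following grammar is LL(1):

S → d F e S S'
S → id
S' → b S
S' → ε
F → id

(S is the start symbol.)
A grammar is LL(1) if for each non-terminal N with multiple productions, the predict sets of those productions are pairwise disjoint, where PREDICT(N → α) = (FIRST(α) \ {ε}) ∪ (FOLLOW(N) if α ⇒* ε).

Relevant sets:
  FOLLOW(S') = { $, 'b' }

For S:
  PREDICT(S → d F e S S') = { 'd' }
  PREDICT(S → id) = { 'id' }
For S':
  PREDICT(S' → b S) = { 'b' }
  PREDICT(S' → ε) = { $, 'b' }
F has a single production, so nothing to check there.

Conflict found: Predict set conflict for S': { 'b' }
The grammar is NOT LL(1).

Answer: No. Predict set conflict for S': { 'b' }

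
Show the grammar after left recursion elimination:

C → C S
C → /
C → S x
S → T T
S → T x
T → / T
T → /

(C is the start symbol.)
C is directly left-recursive. The standard transformation for
  A → A α₁ | ... | A α_m | β₁ | ... | β_n
is
  A  → β₁ A' | ... | β_n A'
  A' → α₁ A' | ... | α_m A' | ε

C → / becomes C → / C'
C → S x becomes C → S x C'
C → C S becomes C' → S C'
Add C' → ε

Productions for other non-terminals are unchanged:
  S → T T
  S → T x
  T → / T
  T → /

Resulting grammar:
C → / C'
C → S x C'
C' → S C'
C' → ε
S → T T
S → T x
T → / T
T → /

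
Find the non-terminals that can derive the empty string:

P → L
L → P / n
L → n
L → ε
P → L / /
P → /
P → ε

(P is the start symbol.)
{ 'L', 'P' }

A non-terminal is nullable if it can derive ε (the empty string): either it has an ε-production, or it has a production whose right-hand side consists entirely of nullable non-terminals.

ε-productions: L → ε, P → ε
So L, P are immediately nullable.
Every non-terminal is now nullable.
Nullable = { 'L', 'P' }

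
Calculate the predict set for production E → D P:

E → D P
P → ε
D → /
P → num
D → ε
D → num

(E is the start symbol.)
{ $, '/', 'num' }

PREDICT(E → D P) = (FIRST(RHS) \ {ε}) ∪ (FOLLOW(E) if ε ∈ FIRST(RHS), i.e. RHS ⇒* ε)
FIRST(D) = { '/', 'num', ε }
FIRST(P) = { 'num', ε }
FIRST(D P) = { '/', 'num', ε }
ε ∈ FIRST(D P) (the right-hand side is nullable), so add FOLLOW(E) = { $ }
PREDICT(E → D P) = { $, '/', 'num' }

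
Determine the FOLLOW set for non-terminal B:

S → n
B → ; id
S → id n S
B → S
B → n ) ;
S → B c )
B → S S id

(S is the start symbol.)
To compute FOLLOW(B), find every occurrence of B on a right-hand side N → α B β: add FIRST(β) \ {ε}, and if β is empty or nullable also add FOLLOW(N). Iterate to a fixed point.

In S → B c ): B is followed by c ')', add FIRST(c ')') \ {ε} = { 'c' }

Taking the union: FOLLOW(B) = { 'c' }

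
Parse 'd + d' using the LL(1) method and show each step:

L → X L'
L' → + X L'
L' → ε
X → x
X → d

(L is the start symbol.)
LL(1) parsing maintains a stack (initially the start symbol over $) and the input. At each step: if the stack top is a terminal, match it against the current input token; if it is a non-terminal N, replace it with the RHS of M[N, lookahead] (the unique production whose predict set contains the lookahead).

Stack is shown with the top on the left.

Stack     Input    Action
-------------------------
L $       d + d $  output L → X L'
X L' $    d + d $  output X → d
d L' $    d + d $  match 'd'
L' $      + d $    output L' → + X L'
+ X L' $  + d $    match '+'
X L' $    d $      output X → d
d L' $    d $      match 'd'
L' $      $        output L' → ε
$         $        accept

The string is accepted.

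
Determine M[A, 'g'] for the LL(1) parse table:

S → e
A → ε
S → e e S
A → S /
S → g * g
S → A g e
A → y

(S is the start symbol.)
A → ε, A → S /

To find M[A, 'g'], we find productions for A where 'g' is in the predict set (PREDICT(N → α) = (FIRST(α) \ {ε}) ∪ (FOLLOW(N) if α ⇒* ε)).

Relevant sets:
  FIRST(S) = { 'e', 'g', 'y' }
  FOLLOW(A) = { 'g' }

A → ε: PREDICT = { 'g' }
  'g' is in predict set, so this production goes in M[A, 'g']
A → S /: PREDICT = { 'e', 'g', 'y' }
  'g' is in predict set, so this production goes in M[A, 'g']
A → y: PREDICT = { 'y' }

M[A, 'g'] = A → ε, A → S /  (a multiply-defined cell — the grammar is not LL(1))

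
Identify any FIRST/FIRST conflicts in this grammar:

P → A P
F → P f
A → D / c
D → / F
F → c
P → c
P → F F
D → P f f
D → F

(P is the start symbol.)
Yes. P → A P / P → c on { 'c' }; P → A P / P → F F on { '/', 'c' }; P → c / P → F F on { 'c' }; F → P f / F → c on { 'c' }; D → '/' F / D → P f f on { '/' }; D → '/' F / D → F on { '/' }; D → P f f / D → F on { '/', 'c' }

A FIRST/FIRST conflict occurs when two productions N → α and N → β for the same non-terminal have FIRST(α) ∩ FIRST(β) ≠ ∅ (with ε ∈ FIRST of a nullable right-hand side, so two nullable alternatives also conflict).

FIRST sets of the non-terminals at (or reachable through a nullable prefix from) the front of some alternative:
  FIRST(A) = { '/', 'c' }
  FIRST(F) = { '/', 'c' }
  FIRST(P) = { '/', 'c' }

Productions for P:
  P → A P: FIRST = { '/', 'c' }
  P → c: FIRST = { 'c' }
  P → F F: FIRST = { '/', 'c' }
Productions for F:
  F → P f: FIRST = { '/', 'c' }
  F → c: FIRST = { 'c' }
Productions for D:
  D → / F: FIRST = { '/' }
  D → P f f: FIRST = { '/', 'c' }
  D → F: FIRST = { '/', 'c' }
A has only one production, so no FIRST/FIRST conflict is possible there.

Conflict for P: P → A P and P → c
  Overlap: { 'c' }
Conflict for P: P → A P and P → F F
  Overlap: { '/', 'c' }
Conflict for P: P → c and P → F F
  Overlap: { 'c' }
Conflict for F: F → P f and F → c
  Overlap: { 'c' }
Conflict for D: D → / F and D → P f f
  Overlap: { '/' }
Conflict for D: D → / F and D → F
  Overlap: { '/' }
Conflict for D: D → P f f and D → F
  Overlap: { '/', 'c' }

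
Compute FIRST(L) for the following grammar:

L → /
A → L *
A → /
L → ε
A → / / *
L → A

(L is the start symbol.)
FIRST sets of the other non-terminals involved (by the same procedure, iterated to a fixed point):
  FIRST(A) = { '*', '/' }

From L → /:
  - '/' is a terminal: add '/' and stop
From L → ε:
  - ε-production, so ε ∈ FIRST(L)
From L → A:
  - A is a non-terminal: add FIRST(A) \ {ε} = { '*', '/' }
    A is not nullable, so stop

Collecting: FIRST(L) = { '*', '/', ε }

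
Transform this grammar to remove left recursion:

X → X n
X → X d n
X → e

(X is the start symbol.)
X → e X'
X' → n X'
X' → d n X'
X' → ε

X is directly left-recursive. The standard transformation for
  A → A α₁ | ... | A α_m | β₁ | ... | β_n
is
  A  → β₁ A' | ... | β_n A'
  A' → α₁ A' | ... | α_m A' | ε

X → e becomes X → e X'
X → X n becomes X' → n X'
X → X d n becomes X' → d n X'
Add X' → ε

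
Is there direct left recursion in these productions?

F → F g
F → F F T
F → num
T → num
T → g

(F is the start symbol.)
F → F g: LEFT RECURSIVE (starts with F)
F → F F T: LEFT RECURSIVE (starts with F)
F → num: starts with num
T → num: starts with num
T → g: starts with g

The grammar has direct left recursion on: F.

Answer: Yes, F is left-recursive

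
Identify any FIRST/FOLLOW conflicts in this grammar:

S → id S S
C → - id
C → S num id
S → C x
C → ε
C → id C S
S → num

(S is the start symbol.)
Nullable non-terminals: C.
FIRST sets used below: FIRST(S) = { '-', 'id', 'num', 'x' }

C: nullable alternative(s) C → ε; FOLLOW(C) = { '-', 'id', 'num', 'x' }
  C → - id: FIRST \ {ε} = { '-' } — overlaps FOLLOW(C) on { '-' }: CONFLICT
  C → S num id: FIRST \ {ε} = { '-', 'id', 'num', 'x' } — overlaps FOLLOW(C) on { '-', 'id', 'num', 'x' }: CONFLICT
  C → ε: FIRST \ {ε} = { } — this is the only nullable alternative, skip
  C → id C S: FIRST \ {ε} = { 'id' } — overlaps FOLLOW(C) on { 'id' }: CONFLICT

S has no nullable alternative, so no FIRST/FOLLOW check is needed there.

So the grammar has 3 FIRST/FOLLOW conflicts (marked CONFLICT above).

Answer: Yes. C → '-' id with FOLLOW(C) on { '-' }; C → S num id with FOLLOW(C) on { '-', 'id', 'num', 'x' }; C → id C S with FOLLOW(C) on { 'id' }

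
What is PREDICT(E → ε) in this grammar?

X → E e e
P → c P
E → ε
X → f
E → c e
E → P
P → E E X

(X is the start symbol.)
{ 'c', 'e', 'f' }

PREDICT(E → ε) = (FIRST(RHS) \ {ε}) ∪ (FOLLOW(E) if ε ∈ FIRST(RHS), i.e. RHS ⇒* ε)
The right-hand side is ε (FIRST(ε) = { ε }), so the predict set is FOLLOW(E) = { 'c', 'e', 'f' }
PREDICT(E → ε) = { 'c', 'e', 'f' }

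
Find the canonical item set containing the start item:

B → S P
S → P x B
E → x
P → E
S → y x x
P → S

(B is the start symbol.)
First, augment the grammar with B' → B
I₀ = CLOSURE({ [B' → . B] }):
  [B' → . B] has the dot before B: add [B → . S P]
  [B → . S P] has the dot before S: add [S → . P x B], [S → . y x x]
  [S → . P x B] has the dot before P: add [P → . E], [P → . S]
  [P → . E] has the dot before E: add [E → . x]
No further items can be added.

I₀ = { [B → . S P], [B' → . B], [E → . x], [P → . E], [P → . S], [S → . P x B], [S → . y x x] }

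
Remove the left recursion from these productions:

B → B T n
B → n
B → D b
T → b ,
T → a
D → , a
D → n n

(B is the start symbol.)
B is directly left-recursive. The standard transformation for
  A → A α₁ | ... | A α_m | β₁ | ... | β_n
is
  A  → β₁ A' | ... | β_n A'
  A' → α₁ A' | ... | α_m A' | ε

B → n becomes B → n B'
B → D b becomes B → D b B'
B → B T n becomes B' → T n B'
Add B' → ε

Productions for other non-terminals are unchanged:
  T → b ,
  T → a
  D → , a
  D → n n

Resulting grammar:
B → n B'
B → D b B'
B' → T n B'
B' → ε
T → b ,
T → a
D → , a
D → n n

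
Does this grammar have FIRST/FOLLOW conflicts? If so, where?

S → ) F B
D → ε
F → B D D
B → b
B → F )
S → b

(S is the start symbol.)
No FIRST/FOLLOW conflicts.

A FIRST/FOLLOW conflict occurs when a non-terminal N has a nullable alternative N → β (β ⇒* ε) and another alternative N → α with FIRST(α) ∩ FOLLOW(N) ≠ ∅: on such a lookahead the parser cannot decide between expanding α and letting N vanish via β.

Nullable non-terminals: D.
D has a nullable alternative but only one production, so nothing to check.

B, F, S have no nullable alternative, so no FIRST/FOLLOW check is needed there.

No FIRST/FOLLOW conflicts found.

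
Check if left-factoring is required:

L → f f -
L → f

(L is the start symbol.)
Yes, L has productions with common prefix 'f'

Left-factoring is needed when two productions for the same non-terminal
share a common prefix on the right-hand side.

Productions for L:
  L → f f -
  L → f

Found common prefix 'f' in productions for L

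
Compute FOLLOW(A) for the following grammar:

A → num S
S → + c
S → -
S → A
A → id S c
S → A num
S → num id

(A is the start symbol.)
{ $, 'c', 'num' }

A is the start symbol, so $ ∈ FOLLOW(A).
In S → A: A is at the end, add FOLLOW(S)
In S → A num: A is followed by num, add FIRST(num) \ {ε} = { 'num' }

The FOLLOW sets referred to above (computed the same way, to a fixed point):
  FOLLOW(S) = { $, 'c', 'num' }

Taking the union: FOLLOW(A) = { $, 'c', 'num' }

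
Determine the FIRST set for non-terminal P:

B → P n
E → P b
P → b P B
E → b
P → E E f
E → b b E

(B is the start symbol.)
{ 'b' }

FIRST sets of the other non-terminals involved (by the same procedure, iterated to a fixed point):
  FIRST(E) = { 'b' }

From P → b P B:
  - b is a terminal: add 'b' and stop
From P → E E f:
  - E is a non-terminal: add FIRST(E) \ {ε} = { 'b' }
    E is not nullable, so stop

Collecting: FIRST(P) = { 'b' }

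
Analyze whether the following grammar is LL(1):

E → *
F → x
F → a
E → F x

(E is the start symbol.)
Relevant sets:
  FIRST(F) = { 'a', 'x' }

For E:
  PREDICT(E → '*') = { '*' }
  PREDICT(E → F x) = { 'a', 'x' }
For F:
  PREDICT(F → x) = { 'x' }
  PREDICT(F → a) = { 'a' }

All predict sets are disjoint. The grammar IS LL(1).

Answer: Yes, the grammar is LL(1).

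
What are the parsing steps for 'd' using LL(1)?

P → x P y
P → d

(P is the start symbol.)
LL(1) parsing maintains a stack (initially the start symbol over $) and the input. At each step: if the stack top is a terminal, match it against the current input token; if it is a non-terminal N, replace it with the RHS of M[N, lookahead] (the unique production whose predict set contains the lookahead).

Stack is shown with the top on the left.

Stack  Input  Action
--------------------
P $    d $    output P → d
d $    d $    match 'd'
$      $      accept

The string is accepted.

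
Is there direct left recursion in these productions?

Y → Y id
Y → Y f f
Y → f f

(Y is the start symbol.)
Yes, Y is left-recursive

Direct left recursion occurs when N → N α for some non-terminal N (the right-hand side begins with the left-hand side itself).

Y → Y id: LEFT RECURSIVE (starts with Y)
Y → Y f f: LEFT RECURSIVE (starts with Y)
Y → f f: starts with f

The grammar has direct left recursion on: Y.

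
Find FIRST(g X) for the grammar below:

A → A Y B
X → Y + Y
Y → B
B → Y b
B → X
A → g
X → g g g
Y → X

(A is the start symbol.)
To compute FIRST(g X), process the symbols left to right:
Symbol g is a terminal. Add 'g' and stop.
FIRST(g X) = { 'g' }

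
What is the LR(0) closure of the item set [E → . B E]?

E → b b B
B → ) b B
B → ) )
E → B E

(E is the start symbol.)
{ [B → . ) )], [B → . ) b B], [E → . B E] }

Start with: [E → . B E]
  [E → . B E] has the dot before B: add [B → . ) b B], [B → . ) )]
No further items can be added.

CLOSURE = { [B → . ) )], [B → . ) b B], [E → . B E] }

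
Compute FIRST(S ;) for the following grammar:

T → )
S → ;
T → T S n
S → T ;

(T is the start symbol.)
FIRST sets of the non-terminals involved (from the grammar, by fixed-point iteration):
  FIRST(S) = { ')', ';' }

To compute FIRST(S ;), process the symbols left to right:
Symbol S is a non-terminal. Add FIRST(S) \ {ε} = { ')', ';' }
S is not nullable (ε ∉ FIRST(S)), so stop here.
FIRST(S ;) = { ')', ';' }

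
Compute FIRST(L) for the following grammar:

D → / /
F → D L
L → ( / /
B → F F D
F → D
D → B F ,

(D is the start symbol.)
To compute FIRST(L), examine every production with L on the left-hand side, reading each right-hand side left to right until a non-nullable symbol is reached.

From L → ( / /:
  - '(' is a terminal: add '(' and stop

Collecting: FIRST(L) = { '(' }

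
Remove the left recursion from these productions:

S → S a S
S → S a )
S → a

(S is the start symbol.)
S is directly left-recursive. The standard transformation for
  A → A α₁ | ... | A α_m | β₁ | ... | β_n
is
  A  → β₁ A' | ... | β_n A'
  A' → α₁ A' | ... | α_m A' | ε

S → a becomes S → a S'
S → S a S becomes S' → a S S'
S → S a ) becomes S' → a ) S'
Add S' → ε

Resulting grammar:
S → a S'
S' → a S S'
S' → a ) S'
S' → ε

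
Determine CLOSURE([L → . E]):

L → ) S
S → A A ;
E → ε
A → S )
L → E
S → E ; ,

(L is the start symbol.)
Start with: [L → . E]
  [L → . E] has the dot before E: add [E → .]
No further items can be added.

CLOSURE = { [E → .], [L → . E] }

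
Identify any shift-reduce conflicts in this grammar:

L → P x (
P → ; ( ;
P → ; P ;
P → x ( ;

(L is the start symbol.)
A shift-reduce conflict occurs when an LR(0) state has both:
  - a complete (reduce) item [A → α .] (dot at the end), and
  - a shift item [B → β . c γ] (dot before a terminal).

Augment with L' → L and build the canonical LR(0) collection (I0 = CLOSURE({[L' → . L]}), then GOTO on every symbol after a dot until no new states appear). It has 13 states:
  I0: { [L → . P x (], [L' → . L], [P → . ; ( ;], [P → . ; P ;], [P → . x ( ;] }  — shift
  I1: { [P → . ; ( ;], [P → . ; P ;], [P → . x ( ;], [P → ; . ( ;], [P → ; . P ;] }  — shift
  I2: { [L' → L .] }  — accept
  I3: { [L → P . x (] }  — shift
  I4: { [P → x . ( ;] }  — shift
  I5: { [P → x ( . ;] }  — shift
  I6: { [P → x ( ; .] }  — reduce
  I7: { [L → P x . (] }  — shift
  I8: { [L → P x ( .] }  — reduce
  I9: { [P → ; ( . ;] }  — shift
  I10: { [P → ; P . ;] }  — shift
  I11: { [P → ; P ; .] }  — reduce
  I12: { [P → ; ( ; .] }  — reduce

No state contains both a complete item and a shift item.

Answer: No shift-reduce conflicts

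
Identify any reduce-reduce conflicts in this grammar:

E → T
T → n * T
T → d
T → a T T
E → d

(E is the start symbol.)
Augment with E' → E and build the canonical LR(0) collection (I0 = CLOSURE({[E' → . E]}), then GOTO on every symbol after a dot until no new states appear). It has 11 states:
  I0: { [E → . T], [E → . d], [E' → . E], [T → . a T T], [T → . d], [T → . n * T] }  — shift
  I1: { [E' → E .] }  — accept
  I2: { [E → T .] }  — reduce
  I3: { [T → . a T T], [T → . d], [T → . n * T], [T → a . T T] }  — shift
  I4: { [E → d .], [T → d .] }  — 2 reduces
  I5: { [T → n . * T] }  — shift
  I6: { [T → . a T T], [T → . d], [T → . n * T], [T → n * . T] }  — shift
  I7: { [T → n * T .] }  — reduce
  I8: { [T → d .] }  — reduce
  I9: { [T → . a T T], [T → . d], [T → . n * T], [T → a T . T] }  — shift
  I10: { [T → a T T .] }  — reduce

I4 contains complete items [E → d .], [T → d .] — reduce-reduce conflict.

Answer: Yes — I4: [E → d .] vs [T → d .]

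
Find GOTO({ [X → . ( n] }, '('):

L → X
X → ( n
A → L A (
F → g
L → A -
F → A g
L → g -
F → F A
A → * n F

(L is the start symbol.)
{ [X → ( . n] }

GOTO(I, '(') = CLOSURE({ [A → αX.β] : [A → α.Xβ] ∈ I, X = '(' })

Items with dot before '(', with the dot advanced:
  [X → . ( n] → [X → ( . n]
Closure adds nothing (no advanced item has the dot before a non-terminal).

GOTO = { [X → ( . n] }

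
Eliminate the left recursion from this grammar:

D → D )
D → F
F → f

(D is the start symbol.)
D is directly left-recursive. The standard transformation for
  A → A α₁ | ... | A α_m | β₁ | ... | β_n
is
  A  → β₁ A' | ... | β_n A'
  A' → α₁ A' | ... | α_m A' | ε

D → F becomes D → F D'
D → D ) becomes D' → ) D'
Add D' → ε

Productions for other non-terminals are unchanged:
  F → f

Resulting grammar:
D → F D'
D' → ) D'
D' → ε
F → f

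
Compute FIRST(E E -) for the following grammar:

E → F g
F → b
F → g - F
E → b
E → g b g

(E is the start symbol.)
FIRST sets of the non-terminals involved (from the grammar, by fixed-point iteration):
  FIRST(E) = { 'b', 'g' }

To compute FIRST(E E -), process the symbols left to right:
Symbol E is a non-terminal. Add FIRST(E) \ {ε} = { 'b', 'g' }
E is not nullable (ε ∉ FIRST(E)), so stop here.
FIRST(E E -) = { 'b', 'g' }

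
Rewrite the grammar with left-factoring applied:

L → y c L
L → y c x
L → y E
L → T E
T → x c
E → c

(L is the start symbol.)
L → y L'
L' → c L''
L'' → L
L'' → x
L' → E
L → T E
T → x c
E → c

Left-factoring transforms A → αβ₁ | αβ₂ into A → αA' and A' → β₁ | β₂
(α is the longest common prefix among the alternatives). Repeat until
no nonterminal has two alternatives with a common prefix.

Round 1: L has alternatives sharing prefix 'y'. Introduce L': L → y L'
  Add: L' → c L
  Add: L' → c x
  Add: L' → E

Round 2: L' has alternatives sharing prefix 'c'. Introduce L'': L' → c L''
  Add: L'' → L
  Add: L'' → x

No remaining common prefixes — done.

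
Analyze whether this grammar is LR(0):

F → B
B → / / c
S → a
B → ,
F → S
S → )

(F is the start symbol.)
Yes, the grammar is LR(0)

A grammar is LR(0) if no state in the canonical LR(0) collection has:
  - both a shift item (dot before a terminal) and a complete item (shift-reduce conflict), or
  - two or more complete items (reduce-reduce conflict; the accept item [F' → F .] counts as a complete item here).

Augment with F' → F and build the canonical LR(0) collection (I0 = CLOSURE({[F' → . F]}), then GOTO on every symbol after a dot until no new states appear). It has 10 states:
  I0: { [B → . ,], [B → . / / c], [F → . B], [F → . S], [F' → . F], [S → . )], [S → . a] }  — shift
  I1: { [S → ) .] }  — reduce
  I2: { [B → , .] }  — reduce
  I3: { [B → / . / c] }  — shift
  I4: { [F → B .] }  — reduce
  I5: { [F' → F .] }  — accept
  I6: { [F → S .] }  — reduce
  I7: { [S → a .] }  — reduce
  I8: { [B → / / . c] }  — shift
  I9: { [B → / / c .] }  — reduce

Every state is either a pure shift/goto state or contains exactly one complete item and nothing to shift — no conflicts. The grammar is LR(0).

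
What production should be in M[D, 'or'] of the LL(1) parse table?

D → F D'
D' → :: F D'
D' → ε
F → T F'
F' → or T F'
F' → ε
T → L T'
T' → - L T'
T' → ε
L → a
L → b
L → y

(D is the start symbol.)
To find M[D, 'or'], we find productions for D where 'or' is in the predict set (PREDICT(N → α) = (FIRST(α) \ {ε}) ∪ (FOLLOW(N) if α ⇒* ε)).

Relevant sets:
  FIRST(F) = { 'a', 'b', 'y' }

D → F D': PREDICT = { 'a', 'b', 'y' }

M[D, 'or'] is empty (no production applies)

Answer: Empty (error entry)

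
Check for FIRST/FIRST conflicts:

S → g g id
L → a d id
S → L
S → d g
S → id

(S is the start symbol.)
A FIRST/FIRST conflict occurs when two productions N → α and N → β for the same non-terminal have FIRST(α) ∩ FIRST(β) ≠ ∅ (with ε ∈ FIRST of a nullable right-hand side, so two nullable alternatives also conflict).

FIRST sets of the non-terminals at (or reachable through a nullable prefix from) the front of some alternative:
  FIRST(L) = { 'a' }

Productions for S:
  S → g g id: FIRST = { 'g' }
  S → L: FIRST = { 'a' }
  S → d g: FIRST = { 'd' }
  S → id: FIRST = { 'id' }
L has only one production, so no FIRST/FIRST conflict is possible there.

All alternatives of each non-terminal have pairwise disjoint FIRST sets.

Answer: No FIRST/FIRST conflicts.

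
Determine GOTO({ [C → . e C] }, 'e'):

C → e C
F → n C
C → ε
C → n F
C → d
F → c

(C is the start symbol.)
GOTO(I, 'e') = CLOSURE({ [A → αX.β] : [A → α.Xβ] ∈ I, X = 'e' })

Items with dot before 'e', with the dot advanced:
  [C → . e C] → [C → e . C]
Closure of the advanced items:
  [C → e . C] has the dot before C: add [C → . e C], [C → .], [C → . n F], [C → . d]

GOTO = { [C → . d], [C → . e C], [C → . n F], [C → .], [C → e . C] }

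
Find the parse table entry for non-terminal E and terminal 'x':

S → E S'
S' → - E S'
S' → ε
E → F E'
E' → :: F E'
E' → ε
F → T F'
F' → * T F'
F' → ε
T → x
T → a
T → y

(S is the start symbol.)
To find M[E, 'x'], we find productions for E where 'x' is in the predict set (PREDICT(N → α) = (FIRST(α) \ {ε}) ∪ (FOLLOW(N) if α ⇒* ε)).

Relevant sets:
  FIRST(F) = { 'a', 'x', 'y' }

E → F E': PREDICT = { 'a', 'x', 'y' }
  'x' is in predict set, so this production goes in M[E, 'x']

M[E, 'x'] = E → F E'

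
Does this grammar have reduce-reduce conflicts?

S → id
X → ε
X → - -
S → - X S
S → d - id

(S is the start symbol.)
Augment with S' → S and build the canonical LR(0) collection (I0 = CLOSURE({[S' → . S]}), then GOTO on every symbol after a dot until no new states appear). It has 11 states:
  I0: { [S → . - X S], [S → . d - id], [S → . id], [S' → . S] }  — shift
  I1: { [S → - . X S], [X → . - -], [X → .] }  — shift, reduce
  I2: { [S' → S .] }  — accept
  I3: { [S → d . - id] }  — shift
  I4: { [S → id .] }  — reduce
  I5: { [S → d - . id] }  — shift
  I6: { [S → d - id .] }  — reduce
  I7: { [X → - . -] }  — shift
  I8: { [S → - X . S], [S → . - X S], [S → . d - id], [S → . id] }  — shift
  I9: { [S → - X S .] }  — reduce
  I10: { [X → - - .] }  — reduce

No state contains more than one complete item.

Answer: No reduce-reduce conflicts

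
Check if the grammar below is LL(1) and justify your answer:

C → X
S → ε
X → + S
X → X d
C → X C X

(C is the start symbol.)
No. Predict set conflict for C: { '+' }

Relevant sets:
  FIRST(X) = { '+' }

For C:
  PREDICT(C → X) = { '+' }
  PREDICT(C → X C X) = { '+' }
For X:
  PREDICT(X → '+' S) = { '+' }
  PREDICT(X → X d) = { '+' }
S has a single production, so nothing to check there.

Conflict found: Predict set conflict for C: { '+' }
The grammar is NOT LL(1).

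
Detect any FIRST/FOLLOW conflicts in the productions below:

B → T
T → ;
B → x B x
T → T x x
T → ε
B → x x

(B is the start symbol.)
Nullable non-terminals: B, T.
FIRST sets used below: FIRST(T) = { ';', 'x', ε }

B: nullable alternative(s) B → T; FOLLOW(B) = { $, 'x' }
  B → T: FIRST \ {ε} = { ';', 'x' } — this is the only nullable alternative, skip
  B → x B x: FIRST \ {ε} = { 'x' } — overlaps FOLLOW(B) on { 'x' }: CONFLICT
  B → x x: FIRST \ {ε} = { 'x' } — overlaps FOLLOW(B) on { 'x' }: CONFLICT

T: nullable alternative(s) T → ε; FOLLOW(T) = { $, 'x' }
  T → ;: FIRST \ {ε} = { ';' } — disjoint from FOLLOW(T)
  T → T x x: FIRST \ {ε} = { ';', 'x' } — overlaps FOLLOW(T) on { 'x' }: CONFLICT
  T → ε: FIRST \ {ε} = { } — this is the only nullable alternative, skip

So the grammar has 3 FIRST/FOLLOW conflicts (marked CONFLICT above).

Answer: Yes. B → x B x with FOLLOW(B) on { 'x' }; B → x x with FOLLOW(B) on { 'x' }; T → T x x with FOLLOW(T) on { 'x' }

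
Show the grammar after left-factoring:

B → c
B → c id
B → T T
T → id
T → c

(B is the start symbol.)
B → c B'
B' → ε
B' → id
B → T T
T → id
T → c

Left-factoring transforms A → αβ₁ | αβ₂ into A → αA' and A' → β₁ | β₂
(α is the longest common prefix among the alternatives). Repeat until
no nonterminal has two alternatives with a common prefix.

Round 1: B has alternatives sharing prefix 'c'. Introduce B': B → c B'
  Add: B' → ε
  Add: B' → id

No remaining common prefixes — done.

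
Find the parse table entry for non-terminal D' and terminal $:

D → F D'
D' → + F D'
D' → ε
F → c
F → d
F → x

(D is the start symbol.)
D' → ε

To find M[D', $], we find productions for D' where $ is in the predict set (PREDICT(N → α) = (FIRST(α) \ {ε}) ∪ (FOLLOW(N) if α ⇒* ε)).

Relevant sets:
  FOLLOW(D') = { $ }

D' → + F D': PREDICT = { '+' }
D' → ε: PREDICT = { $ }
  $ is in predict set, so this production goes in M[D', $]

M[D', $] = D' → ε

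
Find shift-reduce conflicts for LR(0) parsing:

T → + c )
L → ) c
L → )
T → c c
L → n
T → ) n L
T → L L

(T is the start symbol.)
Yes — I1: [L → ) .] vs [L → ) . c]; I8: [L → ) .] vs [L → ) . c]

A shift-reduce conflict occurs when an LR(0) state has both:
  - a complete (reduce) item [A → α .] (dot at the end), and
  - a shift item [B → β . c γ] (dot before a terminal).

Augment with T' → T and build the canonical LR(0) collection (I0 = CLOSURE({[T' → . T]}), then GOTO on every symbol after a dot until no new states appear). It has 15 states:
  I0: { [L → . ) c], [L → . )], [L → . n], [T → . ) n L], [T → . + c )], [T → . L L], [T → . c c], [T' → . T] }  — shift
  I1: { [L → ) . c], [L → ) .], [T → ) . n L] }  — shift, reduce
  I2: { [T → + . c )] }  — shift
  I3: { [L → . ) c], [L → . )], [L → . n], [T → L . L] }  — shift
  I4: { [T' → T .] }  — accept
  I5: { [T → c . c] }  — shift
  I6: { [L → n .] }  — reduce
  I7: { [T → c c .] }  — reduce
  I8: { [L → ) . c], [L → ) .] }  — shift, reduce
  I9: { [T → L L .] }  — reduce
  I10: { [L → ) c .] }  — reduce
  I11: { [T → + c . )] }  — shift
  I12: { [T → + c ) .] }  — reduce
  I13: { [L → . ) c], [L → . )], [L → . n], [T → ) n . L] }  — shift
  I14: { [T → ) n L .] }  — reduce

I1 contains reduce item [L → ) .] and shift items [L → ) . c], [T → ) . n L] — shift-reduce conflict.
I8 contains reduce item [L → ) .] and shift item [L → ) . c] — shift-reduce conflict.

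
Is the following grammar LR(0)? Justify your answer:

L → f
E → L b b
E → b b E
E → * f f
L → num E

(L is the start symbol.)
Augment with L' → L and build the canonical LR(0) collection (I0 = CLOSURE({[L' → . L]}), then GOTO on every symbol after a dot until no new states appear). It has 14 states:
  I0: { [L → . f], [L → . num E], [L' → . L] }  — shift
  I1: { [L' → L .] }  — accept
  I2: { [L → f .] }  — reduce
  I3: { [E → . * f f], [E → . L b b], [E → . b b E], [L → . f], [L → . num E], [L → num . E] }  — shift
  I4: { [E → * . f f] }  — shift
  I5: { [L → num E .] }  — reduce
  I6: { [E → L . b b] }  — shift
  I7: { [E → b . b E] }  — shift
  I8: { [E → . * f f], [E → . L b b], [E → . b b E], [E → b b . E], [L → . f], [L → . num E] }  — shift
  I9: { [E → b b E .] }  — reduce
  I10: { [E → L b . b] }  — shift
  I11: { [E → L b b .] }  — reduce
  I12: { [E → * f . f] }  — shift
  I13: { [E → * f f .] }  — reduce

Every state is either a pure shift/goto state or contains exactly one complete item and nothing to shift — no conflicts. The grammar is LR(0).

Answer: Yes, the grammar is LR(0)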